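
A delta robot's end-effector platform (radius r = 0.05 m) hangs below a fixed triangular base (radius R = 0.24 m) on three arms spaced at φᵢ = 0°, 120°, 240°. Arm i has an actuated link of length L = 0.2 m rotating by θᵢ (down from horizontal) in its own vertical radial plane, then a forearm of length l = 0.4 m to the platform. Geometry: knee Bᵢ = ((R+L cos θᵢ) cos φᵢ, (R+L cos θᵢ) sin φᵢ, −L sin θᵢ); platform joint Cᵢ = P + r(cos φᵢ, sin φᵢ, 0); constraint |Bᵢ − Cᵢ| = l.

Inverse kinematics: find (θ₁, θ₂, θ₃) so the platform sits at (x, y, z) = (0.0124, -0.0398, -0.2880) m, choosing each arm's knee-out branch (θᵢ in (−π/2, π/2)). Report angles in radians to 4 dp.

rotate P by −φ1: (0.0124, -0.0398, -0.2880)
  A=0.1776, B=-0.2880, C=(l²−L²−A²−y'²−z²)/(2L)=0.0098
  √(A²+B²)=0.3384;  θ1 = -1.0182+1.5418 ≈ 0.5235
rotate P by −φ2: (-0.0407, 0.0092, -0.2880)
  e−x'=0.2307;  (l²−L²−(e−x')²−y'²−z²)/2L = -0.0406
  √(A²+B²)=0.3690;  θ2 = -0.8955+1.6810 ≈ 0.7855
rotate P by −φ3: (0.0283, 0.0306, -0.2880)
  A=0.1617, B=-0.2880, C=(l²−L²−A²−y'²−z²)/(2L)=0.0249
  γ=atan2(-0.2880,0.1617)=-1.0591;  ψ=arccos(0.0754)=1.4953;  θ3=γ+ψ≈0.4362

θ₁ = 0.5235, θ₂ = 0.7855, θ₃ = 0.4362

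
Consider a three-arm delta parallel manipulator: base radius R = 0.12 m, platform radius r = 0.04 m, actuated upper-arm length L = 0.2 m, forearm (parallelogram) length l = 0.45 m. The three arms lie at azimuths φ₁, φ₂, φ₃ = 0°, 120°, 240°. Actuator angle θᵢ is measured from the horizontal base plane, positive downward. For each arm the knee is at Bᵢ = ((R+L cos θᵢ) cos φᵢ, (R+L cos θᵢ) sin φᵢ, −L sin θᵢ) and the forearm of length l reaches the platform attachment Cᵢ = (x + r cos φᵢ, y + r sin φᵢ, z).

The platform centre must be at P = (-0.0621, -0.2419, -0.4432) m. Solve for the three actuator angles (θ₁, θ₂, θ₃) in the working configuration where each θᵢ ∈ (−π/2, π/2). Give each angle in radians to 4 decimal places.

θ₁ = 0.9600, θ₂ = 1.2218, θ₃ = 0.0000

φ1=0.0° → target in arm frame (-0.0621, -0.2419)
  A cos θ + B sin θ = C:  0.1421·cos θ + -0.4432·sin θ = -0.2816
  θ1 = atan2(B,A) + arccos(C/0.4654) = 0.9600
arm 2 (φ=120.0°): x'=-0.1784, y'=0.1747
  e−x'=0.2584;  (l²−L²−(e−x')²−y'²−z²)/2L = -0.3281
  γ=atan2(-0.4432,0.2584)=-1.0429;  ψ=arccos(-0.6396)=2.2647;  θ2=γ+ψ≈1.2218
rotate P by −φ3: (0.2405, 0.0672, -0.4432)
  A cos θ + B sin θ = C:  -0.1605·cos θ + -0.4432·sin θ = -0.1605
  θ3 = atan2(B,A) + arccos(C/0.4714) = 0.0000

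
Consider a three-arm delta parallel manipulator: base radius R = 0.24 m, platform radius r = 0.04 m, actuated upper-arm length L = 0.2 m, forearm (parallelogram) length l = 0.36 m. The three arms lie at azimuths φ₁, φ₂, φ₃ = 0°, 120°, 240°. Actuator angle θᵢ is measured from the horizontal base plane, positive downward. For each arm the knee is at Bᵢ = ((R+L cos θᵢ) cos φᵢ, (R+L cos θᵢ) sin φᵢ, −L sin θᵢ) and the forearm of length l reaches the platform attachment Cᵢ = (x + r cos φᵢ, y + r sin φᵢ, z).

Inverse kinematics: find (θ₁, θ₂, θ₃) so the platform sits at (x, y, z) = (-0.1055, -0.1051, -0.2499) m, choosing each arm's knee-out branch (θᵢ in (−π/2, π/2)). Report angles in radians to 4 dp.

φ1=0.0° → target in arm frame (-0.1055, -0.1051)
  A cos θ + B sin θ = C:  0.3055·cos θ + -0.2499·sin θ = -0.1931
  γ=atan2(-0.2499,0.3055)=-0.6856;  ψ=arccos(-0.4892)=2.0819;  θ1=γ+ψ≈1.3963
arm 2 (φ=120.0°): x'=-0.0383, y'=0.1439
  A=0.2383, B=-0.2499, C=(l²−L²−A²−y'²−z²)/(2L)=-0.1258
  γ=atan2(-0.2499,0.2383)=-0.8092;  ψ=arccos(-0.3644)=1.9438;  θ2=γ+ψ≈1.1346
rotate P by −φ3: (0.1438, -0.0388, -0.2499)
  A=0.0562, B=-0.2499, C=(l²−L²−A²−y'²−z²)/(2L)=0.0562
  √(A²+B²)=0.2561;  θ3 = -1.3495+1.3496 ≈ 0.0001

θ₁ = 1.3963, θ₂ = 1.1346, θ₃ = 0.0001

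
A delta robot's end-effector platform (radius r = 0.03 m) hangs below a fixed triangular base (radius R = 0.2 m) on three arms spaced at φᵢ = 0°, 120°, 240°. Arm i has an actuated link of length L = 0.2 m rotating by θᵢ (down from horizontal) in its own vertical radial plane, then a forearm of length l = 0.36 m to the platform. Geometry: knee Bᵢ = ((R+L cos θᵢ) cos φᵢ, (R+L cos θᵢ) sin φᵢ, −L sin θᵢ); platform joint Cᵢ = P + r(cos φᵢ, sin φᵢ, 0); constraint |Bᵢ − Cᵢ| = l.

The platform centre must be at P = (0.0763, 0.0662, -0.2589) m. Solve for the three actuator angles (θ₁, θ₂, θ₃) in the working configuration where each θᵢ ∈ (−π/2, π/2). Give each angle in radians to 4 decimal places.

θ₁ = 0.2617, θ₂ = 0.6111, θ₃ = 1.1346

rotate P by −φ1: (0.0763, 0.0662, -0.2589)
  e−x'=0.0937;  (l²−L²−(e−x')²−y'²−z²)/2L = 0.0235
  γ=atan2(-0.2589,0.0937)=-1.2235;  ψ=arccos(0.0854)=1.4853;  θ1=γ+ψ≈0.2617
φ2=120.0° → target in arm frame (0.0192, -0.0992)
  A cos θ + B sin θ = C:  0.1508·cos θ + -0.2589·sin θ = -0.0250
  θ2 = atan2(B,A) + arccos(C/0.2996) = 0.6111
arm 3 (φ=240.0°): x'=-0.0955, y'=0.0330
  A cos θ + B sin θ = C:  0.2655·cos θ + -0.2589·sin θ = -0.1225
  θ3 = atan2(B,A) + arccos(C/0.3708) = 1.1346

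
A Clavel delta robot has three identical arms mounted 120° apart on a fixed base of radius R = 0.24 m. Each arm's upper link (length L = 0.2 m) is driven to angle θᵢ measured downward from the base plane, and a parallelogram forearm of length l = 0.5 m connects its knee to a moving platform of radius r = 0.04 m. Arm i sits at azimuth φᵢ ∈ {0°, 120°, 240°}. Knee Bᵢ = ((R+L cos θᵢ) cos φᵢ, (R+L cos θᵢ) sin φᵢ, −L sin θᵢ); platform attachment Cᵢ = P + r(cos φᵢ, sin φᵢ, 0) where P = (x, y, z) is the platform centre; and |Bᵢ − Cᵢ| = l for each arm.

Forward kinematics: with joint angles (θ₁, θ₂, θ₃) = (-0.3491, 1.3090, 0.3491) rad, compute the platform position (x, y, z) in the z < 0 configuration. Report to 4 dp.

(0.1705, -0.1503, -0.3560)

S1 = (0.3879·cos0.0°, 0.3879·sin0.0°, 0.0684) = (0.3879, 0.0000, 0.0684)
arm 2 at φ=120.0°: e+L cos θ2 = 0.2518;  S2 = (-0.1259, 0.2180, -0.1932)
φ3=240.0°: virtual centre (-0.1940, -0.3360, -0.0684), radius l
subtract pairs → two planes through P
plane₁₂: -1.0276x+0.4361y+-0.5232z = -0.0545
Cramer: x(z) = 0.0306-0.3931z;  y(z) = -0.0529+0.2735z
into |P−S₁|² = l²: 1.2293z² + 0.1152z + -0.1148 = 0;  Δ = 0.5777;  z = -0.3560 or 0.2623 → z<0 root = -0.3560
x = 0.1705, y = -0.1503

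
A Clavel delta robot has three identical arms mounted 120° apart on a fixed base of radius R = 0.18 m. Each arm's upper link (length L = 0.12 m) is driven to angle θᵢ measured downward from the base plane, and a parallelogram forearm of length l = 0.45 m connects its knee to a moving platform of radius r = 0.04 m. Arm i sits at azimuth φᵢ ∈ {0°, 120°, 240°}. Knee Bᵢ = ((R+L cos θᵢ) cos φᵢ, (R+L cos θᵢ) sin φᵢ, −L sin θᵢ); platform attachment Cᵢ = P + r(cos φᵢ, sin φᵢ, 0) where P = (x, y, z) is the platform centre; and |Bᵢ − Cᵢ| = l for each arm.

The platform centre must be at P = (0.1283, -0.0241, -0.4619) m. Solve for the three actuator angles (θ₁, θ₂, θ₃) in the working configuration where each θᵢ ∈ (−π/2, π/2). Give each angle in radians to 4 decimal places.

rotate P by −φ1: (0.1283, -0.0241, -0.4619)
  e−x'=0.0117;  (l²−L²−(e−x')²−y'²−z²)/2L = -0.1082
  γ=atan2(-0.4619,0.0117)=-1.5455;  ψ=arccos(-0.2342)=1.8072;  θ1=γ+ψ≈0.2617
rotate P by −φ2: (-0.0850, -0.0991, -0.4619)
  A cos θ + B sin θ = C:  0.2250·cos θ + -0.4619·sin θ = -0.3571
  θ2 = atan2(B,A) + arccos(C/0.5138) = 1.2217
arm 3 (φ=240.0°): x'=-0.0433, y'=0.1232
  e−x'=0.1833;  (l²−L²−(e−x')²−y'²−z²)/2L = -0.3084
  γ=atan2(-0.4619,0.1833)=-1.1931;  ψ=arccos(-0.6206)=2.2403;  θ3=γ+ψ≈1.0472

θ₁ = 0.2617, θ₂ = 1.2217, θ₃ = 1.0472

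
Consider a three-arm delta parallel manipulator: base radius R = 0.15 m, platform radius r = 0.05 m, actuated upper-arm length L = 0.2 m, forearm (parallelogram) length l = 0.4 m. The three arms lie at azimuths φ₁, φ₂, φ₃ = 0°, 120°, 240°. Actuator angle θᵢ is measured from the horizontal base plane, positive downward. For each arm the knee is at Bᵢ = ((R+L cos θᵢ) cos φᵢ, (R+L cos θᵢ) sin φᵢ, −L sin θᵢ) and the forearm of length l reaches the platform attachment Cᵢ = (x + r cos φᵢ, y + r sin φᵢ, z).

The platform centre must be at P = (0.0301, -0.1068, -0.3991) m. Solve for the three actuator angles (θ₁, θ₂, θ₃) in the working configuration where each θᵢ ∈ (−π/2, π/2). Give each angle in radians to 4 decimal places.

θ₁ = 0.5234, θ₂ = 0.9596, θ₃ = 0.3490

arm 1 (φ=0.0°): x'=0.0301, y'=-0.1068
  A=0.0699, B=-0.3991, C=(l²−L²−A²−y'²−z²)/(2L)=-0.1389
  γ=atan2(-0.3991,0.0699)=-1.3974;  ψ=arccos(-0.3429)=1.9208;  θ1=γ+ψ≈0.5234
rotate P by −φ2: (-0.1075, 0.0273, -0.3991)
  e−x'=0.2075;  (l²−L²−(e−x')²−y'²−z²)/2L = -0.2078
  θ2 = atan2(B,A) + arccos(C/0.4498) = 0.9596
arm 3 (φ=240.0°): x'=0.0774, y'=0.0795
  e−x'=0.0226;  (l²−L²−(e−x')²−y'²−z²)/2L = -0.1153
  √(A²+B²)=0.3997;  θ3 = -1.5143+1.8633 ≈ 0.3490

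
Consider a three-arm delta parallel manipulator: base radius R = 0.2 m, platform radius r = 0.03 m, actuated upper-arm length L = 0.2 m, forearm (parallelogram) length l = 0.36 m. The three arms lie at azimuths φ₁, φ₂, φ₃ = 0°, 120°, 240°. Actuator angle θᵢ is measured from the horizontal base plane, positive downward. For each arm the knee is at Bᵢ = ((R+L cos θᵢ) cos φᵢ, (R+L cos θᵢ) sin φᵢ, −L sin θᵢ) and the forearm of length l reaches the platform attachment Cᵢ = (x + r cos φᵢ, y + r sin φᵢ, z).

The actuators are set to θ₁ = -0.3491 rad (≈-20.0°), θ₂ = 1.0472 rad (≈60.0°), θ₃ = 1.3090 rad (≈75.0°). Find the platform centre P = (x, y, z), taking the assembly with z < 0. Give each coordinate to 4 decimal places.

(0.1623, 0.0393, -0.2312)

φ1=0.0°: virtual centre (0.3579, 0.0000, 0.0684), radius l
arm 2 at φ=120.0°: e+L cos θ2 = 0.2700;  centre 2 = (-0.1350, 0.2338, -0.1732)
φ3=240.0°: virtual centre (-0.1109, -0.1921, -0.1932), radius l
eliminate P² terms by subtracting sphere 1 from 2 and 3
linear system: -0.9859x+0.4677y = -0.0299−-0.4832z; -0.9376x+-0.3841y = -0.0463−-0.5232z
det = 0.8172;  x = 0.0405+-0.5266z,  y = 0.0216+-0.0767z
quadratic in z: (1.2831)z²+(0.1941)z+(-0.0237)=0, √Δ=0.3993 → z ∈ {-0.2312, 0.0800}; z = -0.2312 (taking z<0)
x = 0.1623, y = 0.0393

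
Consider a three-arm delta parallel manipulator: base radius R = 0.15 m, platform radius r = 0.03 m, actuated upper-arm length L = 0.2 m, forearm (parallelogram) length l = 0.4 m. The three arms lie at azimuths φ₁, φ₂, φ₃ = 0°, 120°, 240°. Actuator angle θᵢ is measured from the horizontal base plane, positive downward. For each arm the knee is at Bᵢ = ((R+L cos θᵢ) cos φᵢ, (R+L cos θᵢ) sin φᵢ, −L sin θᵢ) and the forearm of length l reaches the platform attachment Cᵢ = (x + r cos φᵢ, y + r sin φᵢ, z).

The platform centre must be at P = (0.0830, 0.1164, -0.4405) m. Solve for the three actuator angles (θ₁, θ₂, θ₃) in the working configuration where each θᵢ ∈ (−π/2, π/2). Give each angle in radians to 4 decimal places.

θ₁ = 0.6110, θ₂ = 0.6980, θ₃ = 1.3089

arm 1 (φ=0.0°): x'=0.0830, y'=0.1164
  e−x'=0.0370;  (l²−L²−(e−x')²−y'²−z²)/2L = -0.2224
  γ=atan2(-0.4405,0.0370)=-1.4870;  ψ=arccos(-0.5031)=2.0980;  θ1=γ+ψ≈0.6110
φ2=120.0° → target in arm frame (0.0593, -0.1301)
  e−x'=0.0607;  (l²−L²−(e−x')²−y'²−z²)/2L = -0.2366
  γ=atan2(-0.4405,0.0607)=-1.4339;  ψ=arccos(-0.5321)=2.1319;  θ2=γ+ψ≈0.6980
φ3=240.0° → target in arm frame (-0.1423, 0.0137)
  e−x'=0.2623;  (l²−L²−(e−x')²−y'²−z²)/2L = -0.3576
  γ=atan2(-0.4405,0.2623)=-1.0337;  ψ=arccos(-0.6975)=2.3427;  θ3=γ+ψ≈1.3089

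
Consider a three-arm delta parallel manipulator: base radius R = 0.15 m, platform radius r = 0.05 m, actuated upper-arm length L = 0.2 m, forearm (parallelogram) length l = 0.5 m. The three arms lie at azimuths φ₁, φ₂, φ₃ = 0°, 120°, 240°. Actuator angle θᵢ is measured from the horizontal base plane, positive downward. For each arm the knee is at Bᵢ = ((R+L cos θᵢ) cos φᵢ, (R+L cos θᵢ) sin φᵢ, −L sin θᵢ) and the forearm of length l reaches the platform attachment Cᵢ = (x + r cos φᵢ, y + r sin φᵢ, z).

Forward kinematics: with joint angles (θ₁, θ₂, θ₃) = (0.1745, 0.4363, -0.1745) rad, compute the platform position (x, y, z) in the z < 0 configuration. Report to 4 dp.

(-0.0060, -0.1028, -0.4190)

centre 1 = (0.2970·cos0.0°, 0.2970·sin0.0°, -0.0347) = (0.2970, 0.0000, -0.0347)
arm 2 at φ=120.0°: (R−r)+L cos θ2 = 0.2813;  centre 2 = (-0.1406, 0.2436, -0.0845)
φ3=240.0°: virtual centre (-0.1485, -0.2572, 0.0347), radius l
subtract pairs → two planes through P
plane₁₂: -0.8752x+0.4872y+-0.0996z = -0.0031
Cramer: x(z) = 0.0018+0.0186z;  y(z) = -0.0032+0.2378z
quadratic in z: (1.0569)z²+(0.0570)z+(-0.1617)=0, √Δ=0.8287 → z ∈ {-0.4190, 0.3651}; z = -0.4190 (taking z<0)
x = -0.0060, y = -0.1028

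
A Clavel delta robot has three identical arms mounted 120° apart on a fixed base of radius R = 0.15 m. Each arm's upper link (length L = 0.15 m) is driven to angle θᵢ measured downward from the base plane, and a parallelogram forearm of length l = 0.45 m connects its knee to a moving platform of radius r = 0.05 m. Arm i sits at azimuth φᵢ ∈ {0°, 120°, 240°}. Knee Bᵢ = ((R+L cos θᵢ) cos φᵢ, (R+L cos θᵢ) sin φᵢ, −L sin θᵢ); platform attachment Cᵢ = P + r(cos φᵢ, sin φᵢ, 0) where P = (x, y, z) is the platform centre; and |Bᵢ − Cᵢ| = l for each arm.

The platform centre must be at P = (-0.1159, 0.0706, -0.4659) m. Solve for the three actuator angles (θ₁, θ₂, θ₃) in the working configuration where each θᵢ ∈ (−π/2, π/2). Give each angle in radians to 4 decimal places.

arm 1 (φ=0.0°): x'=-0.1159, y'=0.0706
  A cos θ + B sin θ = C:  0.2159·cos θ + -0.4659·sin θ = -0.2955
  √(A²+B²)=0.5135;  θ1 = -1.1369+2.1841 ≈ 1.0472
φ2=120.0° → target in arm frame (0.1191, 0.0651)
  A cos θ + B sin θ = C:  -0.0191·cos θ + -0.4659·sin θ = -0.1389
  γ=atan2(-0.4659,-0.0191)=-1.6118;  ψ=arccos(-0.2978)=1.8732;  θ2=γ+ψ≈0.2615
arm 3 (φ=240.0°): x'=-0.0032, y'=-0.1357
  A=0.1032, B=-0.4659, C=(l²−L²−A²−y'²−z²)/(2L)=-0.2204
  √(A²+B²)=0.4772;  θ3 = -1.3528+2.0509 ≈ 0.6981

θ₁ = 1.0472, θ₂ = 0.2615, θ₃ = 0.6981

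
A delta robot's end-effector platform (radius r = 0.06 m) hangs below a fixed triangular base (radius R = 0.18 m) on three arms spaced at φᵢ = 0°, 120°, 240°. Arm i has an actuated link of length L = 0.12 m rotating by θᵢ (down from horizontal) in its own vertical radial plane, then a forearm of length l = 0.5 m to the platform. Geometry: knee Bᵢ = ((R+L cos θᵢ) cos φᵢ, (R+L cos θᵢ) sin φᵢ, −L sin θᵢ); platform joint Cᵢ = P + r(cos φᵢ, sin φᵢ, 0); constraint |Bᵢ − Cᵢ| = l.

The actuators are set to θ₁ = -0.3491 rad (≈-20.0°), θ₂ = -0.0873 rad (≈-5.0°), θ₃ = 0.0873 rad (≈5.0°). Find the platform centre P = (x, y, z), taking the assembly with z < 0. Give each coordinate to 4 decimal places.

(0.0469, 0.0213, -0.4226)

S1 = (0.2328·cos0.0°, 0.2328·sin0.0°, 0.0410) = (0.2328, 0.0000, 0.0410)
arm 2 at φ=120.0°: ρ2 = 0.2395;  S2 = (-0.1198, 0.2075, 0.0105)
arm 3 at φ=240.0°: ρ3 = 0.2395;  S3 = (-0.1198, -0.2075, -0.0105)
|S₂|²−|S₁|² = 0.0016;  |S₃|²−|S₁|² = 0.0016
linear system: -0.7051x+0.4149y = 0.0016−-0.0612z; -0.7051x+-0.4149y = 0.0016−-0.1030z
Cramer: x(z) = -0.0023-0.1164z;  y(z) = 0.0000-0.0504z
sphere 1 gives Az²+Bz+C=0 with A=1.0161, B=-0.0274, C=-0.1931;  B²−4AC=0.7854;  roots -0.4226, 0.4496;  negative root z = -0.4226
x = 0.0469, y = 0.0213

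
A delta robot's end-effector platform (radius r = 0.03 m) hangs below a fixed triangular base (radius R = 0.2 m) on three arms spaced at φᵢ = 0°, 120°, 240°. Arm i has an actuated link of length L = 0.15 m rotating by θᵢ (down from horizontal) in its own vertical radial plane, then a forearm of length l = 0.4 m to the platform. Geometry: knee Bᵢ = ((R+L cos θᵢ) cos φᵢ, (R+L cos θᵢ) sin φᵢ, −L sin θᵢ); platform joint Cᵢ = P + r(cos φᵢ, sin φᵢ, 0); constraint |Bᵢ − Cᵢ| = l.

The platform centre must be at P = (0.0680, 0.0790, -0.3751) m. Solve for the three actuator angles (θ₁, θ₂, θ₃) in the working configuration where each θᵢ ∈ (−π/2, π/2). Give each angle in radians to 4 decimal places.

arm 1 (φ=0.0°): x'=0.0680, y'=0.0790
  e−x'=0.1020;  (l²−L²−(e−x')²−y'²−z²)/2L = -0.0662
  √(A²+B²)=0.3887;  θ1 = -1.3053+1.7418 ≈ 0.4365
arm 2 (φ=120.0°): x'=0.0344, y'=-0.0984
  A cos θ + B sin θ = C:  0.1356·cos θ + -0.3751·sin θ = -0.1042
  θ2 = atan2(B,A) + arccos(C/0.3989) = 0.6112
rotate P by −φ3: (-0.1024, 0.0194, -0.3751)
  A=0.2724, B=-0.3751, C=(l²−L²−A²−y'²−z²)/(2L)=-0.2593
  θ3 = atan2(B,A) + arccos(C/0.4636) = 1.2217

θ₁ = 0.4365, θ₂ = 0.6112, θ₃ = 1.2217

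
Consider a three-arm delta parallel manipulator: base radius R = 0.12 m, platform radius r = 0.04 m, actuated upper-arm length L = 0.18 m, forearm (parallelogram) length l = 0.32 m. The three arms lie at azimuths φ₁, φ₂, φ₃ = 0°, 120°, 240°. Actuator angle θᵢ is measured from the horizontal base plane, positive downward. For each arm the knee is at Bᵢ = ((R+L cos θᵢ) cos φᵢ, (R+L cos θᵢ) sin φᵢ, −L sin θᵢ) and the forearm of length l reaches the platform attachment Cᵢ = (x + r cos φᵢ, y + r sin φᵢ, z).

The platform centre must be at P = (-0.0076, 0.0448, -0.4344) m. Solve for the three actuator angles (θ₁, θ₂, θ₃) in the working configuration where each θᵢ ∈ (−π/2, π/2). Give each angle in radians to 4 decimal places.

θ₁ = 1.1343, θ₂ = 0.9597, θ₃ = 1.2215

rotate P by −φ1: (-0.0076, 0.0448, -0.4344)
  A cos θ + B sin θ = C:  0.0876·cos θ + -0.4344·sin θ = -0.3566
  θ1 = atan2(B,A) + arccos(C/0.4431) = 1.1343
rotate P by −φ2: (0.0426, -0.0158, -0.4344)
  A cos θ + B sin θ = C:  0.0374·cos θ + -0.4344·sin θ = -0.3343
  θ2 = atan2(B,A) + arccos(C/0.4360) = 0.9597
arm 3 (φ=240.0°): x'=-0.0350, y'=-0.0290
  A cos θ + B sin θ = C:  0.1150·cos θ + -0.4344·sin θ = -0.3688
  √(A²+B²)=0.4494;  θ3 = -1.3120+2.5335 ≈ 1.2215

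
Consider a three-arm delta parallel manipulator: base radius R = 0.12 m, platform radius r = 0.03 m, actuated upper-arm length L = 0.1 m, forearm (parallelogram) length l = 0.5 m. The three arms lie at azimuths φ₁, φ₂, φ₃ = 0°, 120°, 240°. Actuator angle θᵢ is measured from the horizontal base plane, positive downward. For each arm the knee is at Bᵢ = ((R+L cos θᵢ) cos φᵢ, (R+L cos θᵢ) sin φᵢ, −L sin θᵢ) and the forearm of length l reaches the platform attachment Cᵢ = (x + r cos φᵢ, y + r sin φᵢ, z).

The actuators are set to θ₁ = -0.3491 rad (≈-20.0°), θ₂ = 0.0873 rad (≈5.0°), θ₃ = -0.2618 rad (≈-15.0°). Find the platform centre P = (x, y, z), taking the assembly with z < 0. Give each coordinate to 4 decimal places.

arm 1 at φ=0.0°: (R−r)+L cos θ1 = 0.1840;  S1 = (0.1840, 0.0000, 0.0342)
φ2=120.0°: virtual centre (-0.0948, 0.1642, -0.0087), radius l
φ3=240.0°: virtual centre (-0.0933, -0.1616, 0.0259), radius l
|S₂|²−|S₁|² = 0.0010;  |S₃|²−|S₁|² = 0.0005
plane₁₂: -0.5576x+0.3284y+-0.0858z = 0.0010
Cramer: x(z) = -0.0013-0.0917z;  y(z) = 0.0008+0.1058z
into |P−S₁|² = l²: 1.0196z² + -0.0343z + -0.2145 = 0;  Δ = 0.8759;  z = -0.4422 or 0.4758 → z<0 root = -0.4422
x = 0.0392, y = -0.0459

(0.0392, -0.0459, -0.4422)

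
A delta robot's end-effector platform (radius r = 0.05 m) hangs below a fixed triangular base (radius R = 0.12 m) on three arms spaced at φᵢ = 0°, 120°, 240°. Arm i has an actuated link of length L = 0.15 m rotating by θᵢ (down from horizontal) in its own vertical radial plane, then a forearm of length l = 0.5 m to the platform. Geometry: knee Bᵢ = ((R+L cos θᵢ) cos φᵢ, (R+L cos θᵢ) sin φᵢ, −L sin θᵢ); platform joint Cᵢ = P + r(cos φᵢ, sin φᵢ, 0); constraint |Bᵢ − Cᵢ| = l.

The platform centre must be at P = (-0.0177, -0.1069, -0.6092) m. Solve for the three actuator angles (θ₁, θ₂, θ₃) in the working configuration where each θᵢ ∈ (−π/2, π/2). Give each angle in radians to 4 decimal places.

φ1=0.0° → target in arm frame (-0.0177, -0.1069)
  A cos θ + B sin θ = C:  0.0877·cos θ + -0.6092·sin θ = -0.5425
  θ1 = atan2(B,A) + arccos(C/0.6155) = 1.2218
φ2=120.0° → target in arm frame (-0.0837, 0.0688)
  A=0.1537, B=-0.6092, C=(l²−L²−A²−y'²−z²)/(2L)=-0.5733
  γ=atan2(-0.6092,0.1537)=-1.3236;  ψ=arccos(-0.9125)=2.7200;  θ2=γ+ψ≈1.3964
arm 3 (φ=240.0°): x'=0.1014, y'=0.0381
  A=-0.0314, B=-0.6092, C=(l²−L²−A²−y'²−z²)/(2L)=-0.4869
  γ=atan2(-0.6092,-0.0314)=-1.6223;  ψ=arccos(-0.7982)=2.4950;  θ3=γ+ψ≈0.8727

θ₁ = 1.2218, θ₂ = 1.3964, θ₃ = 0.8727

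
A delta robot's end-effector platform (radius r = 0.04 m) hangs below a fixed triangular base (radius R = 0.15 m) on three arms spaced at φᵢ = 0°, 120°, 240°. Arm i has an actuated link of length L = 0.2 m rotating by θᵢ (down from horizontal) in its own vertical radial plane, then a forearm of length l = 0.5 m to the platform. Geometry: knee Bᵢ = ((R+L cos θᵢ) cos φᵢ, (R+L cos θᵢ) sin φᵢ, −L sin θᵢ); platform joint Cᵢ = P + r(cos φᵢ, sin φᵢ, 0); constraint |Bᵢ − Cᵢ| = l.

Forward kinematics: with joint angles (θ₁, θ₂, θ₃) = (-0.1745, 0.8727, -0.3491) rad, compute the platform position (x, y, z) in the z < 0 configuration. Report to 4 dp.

(0.0855, -0.1954, -0.3687)

φ1=0.0°: virtual centre (0.3070, 0.0000, 0.0347), radius l
O2 = (0.2386·cos120.0°, 0.2386·sin120.0°, -0.1532) = (-0.1193, 0.2066, -0.1532)
arm 3 at φ=240.0°: ρ3 = 0.2979;  O3 = (-0.1490, -0.2580, 0.0684)
eliminate P² terms by subtracting sphere 1 from 2 and 3
[-0.8525 0.4132 -0.3759]·P = -0.0151;  [-0.9119 -0.5160 0.0674]·P = -0.0020
Cramer: x(z) = 0.0105-0.2034z;  y(z) = -0.0147+0.4900z
into |P−O₁|² = l²: 1.2815z² + 0.0367z + -0.1607 = 0;  Δ = 0.8251;  z = -0.3687 or 0.3401 → z<0 root = -0.3687
x = 0.0855, y = -0.1954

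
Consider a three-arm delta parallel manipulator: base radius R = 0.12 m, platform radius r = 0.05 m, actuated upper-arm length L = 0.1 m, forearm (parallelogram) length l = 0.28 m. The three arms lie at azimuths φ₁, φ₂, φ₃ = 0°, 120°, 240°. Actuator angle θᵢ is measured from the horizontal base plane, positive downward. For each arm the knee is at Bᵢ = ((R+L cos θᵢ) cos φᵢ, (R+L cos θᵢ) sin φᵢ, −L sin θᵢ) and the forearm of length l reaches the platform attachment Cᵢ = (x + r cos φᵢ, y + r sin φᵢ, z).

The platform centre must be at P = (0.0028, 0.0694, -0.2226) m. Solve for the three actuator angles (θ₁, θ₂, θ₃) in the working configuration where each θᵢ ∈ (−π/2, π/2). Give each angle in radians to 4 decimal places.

φ1=0.0° → target in arm frame (0.0028, 0.0694)
  A=0.0672, B=-0.2226, C=(l²−L²−A²−y'²−z²)/(2L)=0.0476
  √(A²+B²)=0.2325;  θ1 = -1.2776+1.3647 ≈ 0.0871
φ2=120.0° → target in arm frame (0.0587, -0.0371)
  A cos θ + B sin θ = C:  0.0113·cos θ + -0.2226·sin θ = 0.0867
  γ=atan2(-0.2226,0.0113)=-1.5201;  ψ=arccos(0.3891)=1.1712;  θ2=γ+ψ≈-0.3489
rotate P by −φ3: (-0.0615, -0.0323, -0.2226)
  A cos θ + B sin θ = C:  0.1315·cos θ + -0.2226·sin θ = 0.0026
  θ3 = atan2(B,A) + arccos(C/0.2585) = 0.5236

θ₁ = 0.0871, θ₂ = -0.3489, θ₃ = 0.5236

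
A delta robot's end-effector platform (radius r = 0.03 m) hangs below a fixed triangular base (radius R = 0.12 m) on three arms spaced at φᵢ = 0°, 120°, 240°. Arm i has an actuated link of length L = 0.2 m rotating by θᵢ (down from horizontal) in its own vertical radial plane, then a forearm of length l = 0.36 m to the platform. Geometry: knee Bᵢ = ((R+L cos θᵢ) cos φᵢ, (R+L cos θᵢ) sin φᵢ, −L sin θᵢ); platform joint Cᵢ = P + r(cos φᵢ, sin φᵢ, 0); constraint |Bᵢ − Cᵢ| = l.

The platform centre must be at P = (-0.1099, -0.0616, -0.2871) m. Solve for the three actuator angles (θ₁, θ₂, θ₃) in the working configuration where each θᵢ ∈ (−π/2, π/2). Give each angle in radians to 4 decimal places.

rotate P by −φ1: (-0.1099, -0.0616, -0.2871)
  A cos θ + B sin θ = C:  0.1999·cos θ + -0.2871·sin θ = -0.0915
  θ1 = atan2(B,A) + arccos(C/0.3498) = 0.8727
φ2=120.0° → target in arm frame (0.0016, 0.1260)
  A cos θ + B sin θ = C:  0.0884·cos θ + -0.2871·sin θ = -0.0413
  √(A²+B²)=0.3004;  θ2 = -1.2721+1.7086 ≈ 0.4365
φ3=240.0° → target in arm frame (0.1083, -0.0644)
  A=-0.0183, B=-0.2871, C=(l²−L²−A²−y'²−z²)/(2L)=0.0067
  γ=atan2(-0.2871,-0.0183)=-1.6344;  ψ=arccos(0.0234)=1.5474;  θ3=γ+ψ≈-0.0871

θ₁ = 0.8727, θ₂ = 0.4365, θ₃ = -0.0871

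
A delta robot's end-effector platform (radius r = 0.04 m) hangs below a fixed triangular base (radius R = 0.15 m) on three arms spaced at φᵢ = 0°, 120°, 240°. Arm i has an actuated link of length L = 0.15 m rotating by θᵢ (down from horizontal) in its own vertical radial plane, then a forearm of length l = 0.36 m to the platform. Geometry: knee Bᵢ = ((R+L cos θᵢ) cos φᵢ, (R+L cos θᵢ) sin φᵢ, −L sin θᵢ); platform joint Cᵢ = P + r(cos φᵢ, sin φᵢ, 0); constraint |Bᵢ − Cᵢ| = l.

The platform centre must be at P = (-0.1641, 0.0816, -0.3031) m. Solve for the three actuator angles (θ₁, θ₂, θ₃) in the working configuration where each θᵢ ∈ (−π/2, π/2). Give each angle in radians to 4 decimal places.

θ₁ = 1.3091, θ₂ = -0.1742, θ₃ = 0.6112

rotate P by −φ1: (-0.1641, 0.0816, -0.3031)
  A=0.2741, B=-0.3031, C=(l²−L²−A²−y'²−z²)/(2L)=-0.2219
  √(A²+B²)=0.4087;  θ1 = -0.8356+2.1447 ≈ 1.3091
φ2=120.0° → target in arm frame (0.1527, 0.1013)
  A=-0.0427, B=-0.3031, C=(l²−L²−A²−y'²−z²)/(2L)=0.0105
  √(A²+B²)=0.3061;  θ2 = -1.7108+1.5366 ≈ -0.1742
rotate P by −φ3: (0.0114, -0.1829, -0.3031)
  A=0.0986, B=-0.3031, C=(l²−L²−A²−y'²−z²)/(2L)=-0.0932
  γ=atan2(-0.3031,0.0986)=-1.2562;  ψ=arccos(-0.2923)=1.8675;  θ3=γ+ψ≈0.6112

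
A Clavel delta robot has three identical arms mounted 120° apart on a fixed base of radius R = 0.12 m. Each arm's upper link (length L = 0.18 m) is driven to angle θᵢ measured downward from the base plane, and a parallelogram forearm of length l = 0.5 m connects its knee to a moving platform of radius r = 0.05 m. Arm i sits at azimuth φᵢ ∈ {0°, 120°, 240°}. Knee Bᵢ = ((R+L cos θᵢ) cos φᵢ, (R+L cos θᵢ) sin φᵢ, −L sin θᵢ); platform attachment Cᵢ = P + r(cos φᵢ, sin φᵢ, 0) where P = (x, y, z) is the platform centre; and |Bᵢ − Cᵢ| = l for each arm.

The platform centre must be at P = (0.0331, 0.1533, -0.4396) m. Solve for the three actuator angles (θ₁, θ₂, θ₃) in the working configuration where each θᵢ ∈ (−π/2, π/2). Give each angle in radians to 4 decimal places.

arm 1 (φ=0.0°): x'=0.0331, y'=0.1533
  A=0.0369, B=-0.4396, C=(l²−L²−A²−y'²−z²)/(2L)=-0.0014
  θ1 = atan2(B,A) + arccos(C/0.4411) = 0.0870
φ2=120.0° → target in arm frame (0.1162, -0.1053)
  A=-0.0462, B=-0.4396, C=(l²−L²−A²−y'²−z²)/(2L)=0.0309
  √(A²+B²)=0.4420;  θ2 = -1.6755+1.5008 ≈ -0.1747
arm 3 (φ=240.0°): x'=-0.1493, y'=-0.0480
  A=0.2193, B=-0.4396, C=(l²−L²−A²−y'²−z²)/(2L)=-0.0724
  γ=atan2(-0.4396,0.2193)=-1.1080;  ψ=arccos(-0.1473)=1.7186;  θ3=γ+ψ≈0.6106

θ₁ = 0.0870, θ₂ = -0.1747, θ₃ = 0.6106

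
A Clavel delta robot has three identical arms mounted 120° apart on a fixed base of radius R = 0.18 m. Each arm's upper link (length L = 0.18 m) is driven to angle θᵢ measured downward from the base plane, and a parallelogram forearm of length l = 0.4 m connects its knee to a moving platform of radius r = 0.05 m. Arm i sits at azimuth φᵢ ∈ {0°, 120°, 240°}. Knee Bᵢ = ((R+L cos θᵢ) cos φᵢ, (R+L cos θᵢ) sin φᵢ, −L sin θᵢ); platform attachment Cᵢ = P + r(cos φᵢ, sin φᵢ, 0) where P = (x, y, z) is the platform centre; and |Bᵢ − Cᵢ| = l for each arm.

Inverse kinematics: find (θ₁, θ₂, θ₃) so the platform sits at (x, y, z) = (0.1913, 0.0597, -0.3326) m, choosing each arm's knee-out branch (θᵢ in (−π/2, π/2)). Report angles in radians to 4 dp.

θ₁ = -0.2616, θ₂ = 0.8730, θ₃ = 1.2219

arm 1 (φ=0.0°): x'=0.1913, y'=0.0597
  e−x'=-0.0613;  (l²−L²−(e−x')²−y'²−z²)/2L = 0.0268
  θ1 = atan2(B,A) + arccos(C/0.3382) = -0.2616
arm 2 (φ=120.0°): x'=-0.0439, y'=-0.1955
  A=0.1739, B=-0.3326, C=(l²−L²−A²−y'²−z²)/(2L)=-0.1431
  γ=atan2(-0.3326,0.1739)=-1.0889;  ψ=arccos(-0.3812)=1.9619;  θ2=γ+ψ≈0.8730
arm 3 (φ=240.0°): x'=-0.1474, y'=0.1358
  e−x'=0.2774;  (l²−L²−(e−x')²−y'²−z²)/2L = -0.2178
  √(A²+B²)=0.4331;  θ3 = -0.8757+2.0977 ≈ 1.2219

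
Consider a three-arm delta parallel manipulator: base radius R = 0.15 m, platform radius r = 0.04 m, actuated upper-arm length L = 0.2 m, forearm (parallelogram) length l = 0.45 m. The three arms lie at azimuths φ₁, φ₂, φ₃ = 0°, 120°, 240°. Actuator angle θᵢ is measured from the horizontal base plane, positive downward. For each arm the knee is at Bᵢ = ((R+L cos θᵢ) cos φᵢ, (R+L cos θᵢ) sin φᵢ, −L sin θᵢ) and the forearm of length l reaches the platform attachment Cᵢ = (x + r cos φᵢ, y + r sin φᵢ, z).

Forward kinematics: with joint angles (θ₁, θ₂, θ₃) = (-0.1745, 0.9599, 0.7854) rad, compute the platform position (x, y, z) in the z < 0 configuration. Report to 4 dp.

arm 1 at φ=0.0°: e+L cos θ1 = 0.3070;  centre 1 = (0.3070, 0.0000, 0.0347)
φ2=120.0°: virtual centre (-0.1124, 0.1946, -0.1638), radius l
centre 3 = (0.2514·cos240.0°, 0.2514·sin240.0°, -0.1414) = (-0.1257, -0.2177, -0.1414)
eliminate P² terms by subtracting sphere 1 from 2 and 3
[-0.8386 0.3892 -0.3971]·P = -0.0181;  [-0.8653 -0.4355 -0.3523]·P = -0.0122
det = 0.7020;  x = 0.0180+-0.4416z,  y = -0.0077+0.0686z
into |P−centre ₁|² = l²: 1.1998z² + 0.1847z + -0.1177 = 0;  Δ = 0.5991;  z = -0.3996 or 0.2456 → z<0 root = -0.3996
x = 0.1945, y = -0.0351

(0.1945, -0.0351, -0.3996)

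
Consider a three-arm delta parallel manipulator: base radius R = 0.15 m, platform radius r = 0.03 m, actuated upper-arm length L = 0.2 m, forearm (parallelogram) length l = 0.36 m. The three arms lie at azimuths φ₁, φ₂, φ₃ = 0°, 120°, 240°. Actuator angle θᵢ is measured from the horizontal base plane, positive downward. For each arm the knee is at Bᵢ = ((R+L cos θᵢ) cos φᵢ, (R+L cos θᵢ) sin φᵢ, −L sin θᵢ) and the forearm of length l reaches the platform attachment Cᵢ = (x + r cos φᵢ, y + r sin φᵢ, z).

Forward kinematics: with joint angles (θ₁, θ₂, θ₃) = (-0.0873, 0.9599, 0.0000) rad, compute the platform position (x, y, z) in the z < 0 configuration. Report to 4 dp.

(0.0664, -0.1015, -0.2179)

arm 1 at φ=0.0°: ρ1 = 0.3192;  centre 1 = (0.3192, 0.0000, 0.0174)
arm 2 at φ=120.0°: ρ2 = 0.2347;  centre 2 = (-0.1174, 0.2033, -0.1638)
arm 3 at φ=240.0°: ρ3 = 0.3200;  centre 3 = (-0.1600, -0.2771, 0.0000)
subtract pairs → two planes through P
plane₁₂: -0.8732x+0.4065y+-0.3625z = -0.0203
det = 0.8736;  x = 0.0128+-0.2462z,  y = -0.0224+0.3629z
sphere 1 gives Az²+Bz+C=0 with A=1.1923, B=0.0998, C=-0.0349;  B²−4AC=0.1763;  roots -0.2179, 0.1342;  negative root z = -0.2179
x = 0.0664, y = -0.1015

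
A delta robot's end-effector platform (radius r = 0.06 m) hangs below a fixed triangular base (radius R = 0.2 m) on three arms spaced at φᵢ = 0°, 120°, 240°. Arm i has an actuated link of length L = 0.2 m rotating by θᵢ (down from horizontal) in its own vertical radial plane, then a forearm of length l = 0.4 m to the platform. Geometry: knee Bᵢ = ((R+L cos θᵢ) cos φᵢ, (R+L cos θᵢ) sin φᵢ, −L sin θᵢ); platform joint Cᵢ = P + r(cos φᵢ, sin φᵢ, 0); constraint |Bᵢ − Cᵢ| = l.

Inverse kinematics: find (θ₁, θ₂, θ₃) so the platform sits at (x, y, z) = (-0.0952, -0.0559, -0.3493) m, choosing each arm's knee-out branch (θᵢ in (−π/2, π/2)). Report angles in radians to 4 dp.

φ1=0.0° → target in arm frame (-0.0952, -0.0559)
  A=0.2352, B=-0.3493, C=(l²−L²−A²−y'²−z²)/(2L)=-0.1511
  √(A²+B²)=0.4211;  θ1 = -0.9782+1.9379 ≈ 0.9597
φ2=120.0° → target in arm frame (-0.0008, 0.1104)
  A cos θ + B sin θ = C:  0.1408·cos θ + -0.3493·sin θ = -0.0851
  √(A²+B²)=0.3766;  θ2 = -1.1876+1.7986 ≈ 0.6110
arm 3 (φ=240.0°): x'=0.0960, y'=-0.0545
  e−x'=0.0440;  (l²−L²−(e−x')²−y'²−z²)/2L = -0.0173
  √(A²+B²)=0.3521;  θ3 = -1.4455+1.6199 ≈ 0.1744

θ₁ = 0.9597, θ₂ = 0.6110, θ₃ = 0.1744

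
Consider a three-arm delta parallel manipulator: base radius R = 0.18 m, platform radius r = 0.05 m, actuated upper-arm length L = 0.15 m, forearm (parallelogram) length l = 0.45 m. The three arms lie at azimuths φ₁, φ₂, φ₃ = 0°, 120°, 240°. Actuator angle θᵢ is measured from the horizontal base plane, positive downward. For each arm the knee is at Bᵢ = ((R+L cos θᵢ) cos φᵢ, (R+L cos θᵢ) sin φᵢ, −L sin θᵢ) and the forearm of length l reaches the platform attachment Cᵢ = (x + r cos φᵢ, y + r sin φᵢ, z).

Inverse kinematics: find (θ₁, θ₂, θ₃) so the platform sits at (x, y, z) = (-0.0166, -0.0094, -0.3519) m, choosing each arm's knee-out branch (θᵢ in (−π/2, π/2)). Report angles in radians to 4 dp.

rotate P by −φ1: (-0.0166, -0.0094, -0.3519)
  e−x'=0.1466;  (l²−L²−(e−x')²−y'²−z²)/2L = 0.1153
  √(A²+B²)=0.3812;  θ1 = -1.1761+1.2636 ≈ 0.0875
arm 2 (φ=120.0°): x'=0.0002, y'=0.0191
  A cos θ + B sin θ = C:  0.1298·cos θ + -0.3519·sin θ = 0.1298
  √(A²+B²)=0.3751;  θ2 = -1.2173+1.2174 ≈ 0.0001
rotate P by −φ3: (0.0164, -0.0097, -0.3519)
  A=0.1136, B=-0.3519, C=(l²−L²−A²−y'²−z²)/(2L)=0.1439
  γ=atan2(-0.3519,0.1136)=-1.2586;  ψ=arccos(0.3892)=1.1710;  θ3=γ+ψ≈-0.0876

θ₁ = 0.0875, θ₂ = 0.0001, θ₃ = -0.0876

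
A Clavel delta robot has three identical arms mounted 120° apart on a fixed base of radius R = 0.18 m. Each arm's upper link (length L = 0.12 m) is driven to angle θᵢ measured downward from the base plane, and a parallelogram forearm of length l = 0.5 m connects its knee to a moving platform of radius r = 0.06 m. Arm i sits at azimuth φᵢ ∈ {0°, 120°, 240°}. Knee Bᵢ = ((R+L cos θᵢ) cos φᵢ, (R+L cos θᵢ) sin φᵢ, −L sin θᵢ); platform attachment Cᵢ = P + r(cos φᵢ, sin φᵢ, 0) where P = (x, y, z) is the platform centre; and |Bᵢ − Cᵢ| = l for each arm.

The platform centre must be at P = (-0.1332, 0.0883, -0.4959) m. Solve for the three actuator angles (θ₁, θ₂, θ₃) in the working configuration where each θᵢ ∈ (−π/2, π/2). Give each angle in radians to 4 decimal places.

rotate P by −φ1: (-0.1332, 0.0883, -0.4959)
  e−x'=0.2532;  (l²−L²−(e−x')²−y'²−z²)/2L = -0.3426
  γ=atan2(-0.4959,0.2532)=-1.0987;  ψ=arccos(-0.6153)=2.2336;  θ1=γ+ψ≈1.1348
arm 2 (φ=120.0°): x'=0.1431, y'=0.0712
  A cos θ + B sin θ = C:  -0.0231·cos θ + -0.4959·sin θ = -0.0663
  γ=atan2(-0.4959,-0.0231)=-1.6173;  ψ=arccos(-0.1336)=1.7048;  θ2=γ+ψ≈0.0875
φ3=240.0° → target in arm frame (-0.0099, -0.1595)
  A=0.1299, B=-0.4959, C=(l²−L²−A²−y'²−z²)/(2L)=-0.2193
  θ3 = atan2(B,A) + arccos(C/0.5126) = 0.6981

θ₁ = 1.1348, θ₂ = 0.0875, θ₃ = 0.6981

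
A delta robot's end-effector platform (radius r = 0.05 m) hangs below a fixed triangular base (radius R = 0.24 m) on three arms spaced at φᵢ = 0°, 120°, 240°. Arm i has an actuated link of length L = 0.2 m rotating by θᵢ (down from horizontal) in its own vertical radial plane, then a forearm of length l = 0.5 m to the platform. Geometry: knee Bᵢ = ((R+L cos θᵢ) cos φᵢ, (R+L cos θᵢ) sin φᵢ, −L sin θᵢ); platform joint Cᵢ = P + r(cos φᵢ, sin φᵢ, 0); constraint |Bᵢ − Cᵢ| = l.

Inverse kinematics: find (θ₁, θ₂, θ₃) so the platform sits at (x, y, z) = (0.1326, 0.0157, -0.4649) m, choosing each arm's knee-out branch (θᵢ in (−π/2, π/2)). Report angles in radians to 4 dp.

θ₁ = 0.1745, θ₂ = 0.8729, θ₃ = 0.9600

arm 1 (φ=0.0°): x'=0.1326, y'=0.0157
  e−x'=0.0574;  (l²−L²−(e−x')²−y'²−z²)/2L = -0.0242
  θ1 = atan2(B,A) + arccos(C/0.4684) = 0.1745
rotate P by −φ2: (-0.0527, -0.1227, -0.4649)
  e−x'=0.2427;  (l²−L²−(e−x')²−y'²−z²)/2L = -0.2002
  θ2 = atan2(B,A) + arccos(C/0.5244) = 0.8729
rotate P by −φ3: (-0.0799, 0.1070, -0.4649)
  e−x'=0.2699;  (l²−L²−(e−x')²−y'²−z²)/2L = -0.2261
  θ3 = atan2(B,A) + arccos(C/0.5376) = 0.9600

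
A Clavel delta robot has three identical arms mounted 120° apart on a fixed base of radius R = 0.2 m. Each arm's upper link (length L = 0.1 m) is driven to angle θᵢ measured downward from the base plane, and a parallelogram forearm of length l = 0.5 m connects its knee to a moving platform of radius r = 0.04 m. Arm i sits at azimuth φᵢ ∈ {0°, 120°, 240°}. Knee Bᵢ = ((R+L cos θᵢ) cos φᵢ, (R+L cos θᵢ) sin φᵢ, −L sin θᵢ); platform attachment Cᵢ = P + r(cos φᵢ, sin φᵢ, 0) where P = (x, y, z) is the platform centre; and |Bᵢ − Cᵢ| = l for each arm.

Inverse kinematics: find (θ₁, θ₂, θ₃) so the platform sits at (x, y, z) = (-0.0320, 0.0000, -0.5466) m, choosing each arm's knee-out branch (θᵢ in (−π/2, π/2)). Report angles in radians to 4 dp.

θ₁ = 1.3087, θ₂ = 1.0472, θ₃ = 1.0472

arm 1 (φ=0.0°): x'=-0.0320, y'=0.0000
  A cos θ + B sin θ = C:  0.1920·cos θ + -0.5466·sin θ = -0.4782
  θ1 = atan2(B,A) + arccos(C/0.5793) = 1.3087
arm 2 (φ=120.0°): x'=0.0160, y'=0.0277
  A cos θ + B sin θ = C:  0.1440·cos θ + -0.5466·sin θ = -0.4014
  θ2 = atan2(B,A) + arccos(C/0.5652) = 1.0472
rotate P by −φ3: (0.0160, -0.0277, -0.5466)
  A cos θ + B sin θ = C:  0.1440·cos θ + -0.5466·sin θ = -0.4014
  √(A²+B²)=0.5652;  θ3 = -1.3132+2.3604 ≈ 1.0472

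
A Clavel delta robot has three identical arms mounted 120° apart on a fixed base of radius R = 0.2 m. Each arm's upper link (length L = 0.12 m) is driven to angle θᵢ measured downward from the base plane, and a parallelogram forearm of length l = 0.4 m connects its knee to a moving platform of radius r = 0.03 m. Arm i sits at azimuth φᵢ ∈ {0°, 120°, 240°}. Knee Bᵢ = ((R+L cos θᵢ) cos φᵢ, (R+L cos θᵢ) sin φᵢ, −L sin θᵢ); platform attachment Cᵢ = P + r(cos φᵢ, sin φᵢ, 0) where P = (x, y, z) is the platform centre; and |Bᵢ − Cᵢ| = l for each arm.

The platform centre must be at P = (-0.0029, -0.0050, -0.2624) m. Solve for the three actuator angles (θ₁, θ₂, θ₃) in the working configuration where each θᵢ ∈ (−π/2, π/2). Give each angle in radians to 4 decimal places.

arm 1 (φ=0.0°): x'=-0.0029, y'=-0.0050
  A cos θ + B sin θ = C:  0.1729·cos θ + -0.2624·sin θ = 0.1951
  γ=atan2(-0.2624,0.1729)=-0.9882;  ψ=arccos(0.6209)=0.9009;  θ1=γ+ψ≈-0.0873
φ2=120.0° → target in arm frame (-0.0029, 0.0050)
  e−x'=0.1729;  (l²−L²−(e−x')²−y'²−z²)/2L = 0.1951
  θ2 = atan2(B,A) + arccos(C/0.3142) = -0.0875
rotate P by −φ3: (0.0058, 0.0000, -0.2624)
  A=0.1642, B=-0.2624, C=(l²−L²−A²−y'²−z²)/(2L)=0.2074
  γ=atan2(-0.2624,0.1642)=-1.0116;  ψ=arccos(0.6700)=0.8365;  θ3=γ+ψ≈-0.1750

θ₁ = -0.0873, θ₂ = -0.0875, θ₃ = -0.1750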